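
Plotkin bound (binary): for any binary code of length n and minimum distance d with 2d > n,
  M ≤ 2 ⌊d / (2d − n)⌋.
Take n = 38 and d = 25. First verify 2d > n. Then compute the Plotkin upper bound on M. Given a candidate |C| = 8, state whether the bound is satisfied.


Plotkin bound M ≤ 4; given |C| = 8 > bound (violated).

Check applicability: 2d = 50, n = 38.
2d − n = 12 > 0, so Plotkin applies.
Compute d/(2d−n) = 25/12 ≈ 2.0833.
⌊d/(2d−n)⌋ = 2.
Plotkin bound: M ≤ 2·2 = 4.
Given |C| = 8, check: VIOLATED.
This |C| is above the Plotkin bound, so no binary code with n = 38, d = 25 and 8 codewords exists.


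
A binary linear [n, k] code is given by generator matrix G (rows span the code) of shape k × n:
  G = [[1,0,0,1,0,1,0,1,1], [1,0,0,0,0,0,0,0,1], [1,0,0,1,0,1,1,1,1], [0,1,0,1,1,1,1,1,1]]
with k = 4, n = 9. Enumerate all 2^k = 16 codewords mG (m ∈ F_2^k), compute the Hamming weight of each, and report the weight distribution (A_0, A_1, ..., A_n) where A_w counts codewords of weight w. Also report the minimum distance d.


Weight distribution: A_0 = 1, A_1 = 1, A_2 = 1, A_3 = 4, A_4 = 3, A_5 = 1, A_6 = 3, A_7 = 2. Minimum distance d = 1.

Enumerate all 2^4 = 16 messages m ∈ F_2^4.
For each, compute codeword c = mG in F_2^9, then tally its weight.
  m = 0000 → c = 000000000, weight = 0.
  m = 1000 → c = 100101011, weight = 5.
  m = 0100 → c = 100000001, weight = 2.
  m = 1100 → c = 000101010, weight = 3.
  m = 0010 → c = 100101111, weight = 6.
  m = 1010 → c = 000000100, weight = 1.
  m = 0110 → c = 000101110, weight = 4.
  m = 1110 → c = 100000101, weight = 3.
  m = 0001 → c = 010111111, weight = 7.
  m = 1001 → c = 110010100, weight = 4.
  m = 0101 → c = 110111110, weight = 7.
  m = 1101 → c = 010010101, weight = 4.
  m = 0011 → c = 110010000, weight = 3.
  m = 1011 → c = 010111011, weight = 6.
  m = 0111 → c = 010010001, weight = 3.
  m = 1111 → c = 110111010, weight = 6.
Tally weights:
  weight 0: 1 codewords.
  weight 1: 1 codewords.
  weight 2: 1 codewords.
  weight 3: 4 codewords.
  weight 4: 3 codewords.
  weight 5: 1 codewords.
  weight 6: 3 codewords.
  weight 7: 2 codewords.
Minimum distance d = smallest w > 0 with A_w > 0 = 1.
Sanity: Σ A_w = 16 = 2^4 = 16 ✓.


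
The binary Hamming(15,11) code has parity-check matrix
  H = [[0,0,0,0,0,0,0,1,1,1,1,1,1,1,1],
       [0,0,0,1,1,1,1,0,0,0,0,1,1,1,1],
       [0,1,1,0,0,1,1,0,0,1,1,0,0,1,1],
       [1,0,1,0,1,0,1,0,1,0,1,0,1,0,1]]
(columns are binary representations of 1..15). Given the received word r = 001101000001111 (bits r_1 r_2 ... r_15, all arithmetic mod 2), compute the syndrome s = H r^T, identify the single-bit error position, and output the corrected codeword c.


s = (0, 0, 0, 1)^T, error position = 1, corrected codeword c = 101101000001111

Compute s = H r^T mod 2 one row at a time:
  s_1 = 0 + 0 + 0 + 0 + 1 + 1 + 1 + 1 = 4 ≡ 0 (mod 2).
  s_2 = 1 + 0 + 1 + 0 + 1 + 1 + 1 + 1 = 6 ≡ 0 (mod 2).
  s_3 = 0 + 1 + 1 + 0 + 0 + 0 + 1 + 1 = 4 ≡ 0 (mod 2).
  s_4 = 0 + 1 + 0 + 0 + 0 + 0 + 1 + 1 = 3 ≡ 1 (mod 2).
s = (0, 0, 0, 1)^T — this equals column 1 of H (binary 0001), so error is at position 1.
Correct: flip bit 1 of r = 001101000001111 to get c = 101101000001111.


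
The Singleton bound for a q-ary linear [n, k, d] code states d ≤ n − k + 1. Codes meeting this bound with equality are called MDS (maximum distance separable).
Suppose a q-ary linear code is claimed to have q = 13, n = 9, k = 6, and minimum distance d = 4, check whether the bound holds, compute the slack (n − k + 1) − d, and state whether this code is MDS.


Singleton RHS = n − k + 1 = 4, slack = 0, bound satisfied, MDS.

Singleton bound: d ≤ n − k + 1.
Here n = 9, k = 6, so n − k + 1 = 4.
Given d = 4, check d ≤ 4: YES.
Slack = (n − k + 1) − d = 0.
The code is MDS (slack = 0).
Description: the claimed parameters are [9, 6, 4]_13; such a code would be MDS (meets Singleton bound).


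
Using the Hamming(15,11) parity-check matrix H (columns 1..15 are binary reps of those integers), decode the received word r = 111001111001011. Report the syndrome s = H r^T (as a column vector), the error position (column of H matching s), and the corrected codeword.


s = (1, 1, 0, 1)^T, error position = 13, corrected codeword c = 111001111001111

Compute s = H r^T mod 2 one row at a time:
  s_1 = 1 + 1 + 0 + 0 + 1 + 0 + 1 + 1 = 5 ≡ 1 (mod 2).
  s_2 = 0 + 0 + 1 + 1 + 1 + 0 + 1 + 1 = 5 ≡ 1 (mod 2).
  s_3 = 1 + 1 + 1 + 1 + 0 + 0 + 1 + 1 = 6 ≡ 0 (mod 2).
  s_4 = 1 + 1 + 0 + 1 + 1 + 0 + 0 + 1 = 5 ≡ 1 (mod 2).
s = (1, 1, 0, 1)^T — this equals column 13 of H (binary 1101), so error is at position 13.
Correct: flip bit 13 of r = 111001111001011 to get c = 111001111001111.


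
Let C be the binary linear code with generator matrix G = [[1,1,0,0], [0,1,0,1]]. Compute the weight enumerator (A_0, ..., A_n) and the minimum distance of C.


Weight distribution: A_0 = 1, A_2 = 3. Minimum distance d = 2.

Enumerate all 2^2 = 4 messages m ∈ F_2^2.
For each, compute codeword c = mG in F_2^4, then tally its weight.
  m = 00 → c = 0000, weight = 0.
  m = 10 → c = 1100, weight = 2.
  m = 01 → c = 0101, weight = 2.
  m = 11 → c = 1001, weight = 2.
Tally weights:
  weight 0: 1 codewords.
  weight 2: 3 codewords.
Minimum distance d = smallest w > 0 with A_w > 0 = 2.
Sanity: Σ A_w = 4 = 2^2 = 4 ✓.


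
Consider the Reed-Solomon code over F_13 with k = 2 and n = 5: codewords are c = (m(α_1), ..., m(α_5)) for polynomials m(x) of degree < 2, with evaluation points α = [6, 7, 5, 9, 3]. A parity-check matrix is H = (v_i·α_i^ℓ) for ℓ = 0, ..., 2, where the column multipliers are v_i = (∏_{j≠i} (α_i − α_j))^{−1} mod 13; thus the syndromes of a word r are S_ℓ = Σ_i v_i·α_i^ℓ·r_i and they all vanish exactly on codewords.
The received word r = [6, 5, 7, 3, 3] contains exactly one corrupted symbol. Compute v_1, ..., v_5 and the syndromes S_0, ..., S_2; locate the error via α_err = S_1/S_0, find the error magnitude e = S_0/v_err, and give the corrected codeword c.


S = (7, 8, 11), error at position 5, error magnitude e = 7, c = [6, 5, 7, 3, 9].

Step 1: column multipliers v_i = (∏_{j≠i}(α_i − α_j))^{−1} mod 13.
  i = 1 (α = 6): (6−7)(6−5)(6−9)(6−3) = (−1)·1·(−3)·3 = 9 ≡ 9, so v_1 = 9^{−1} = 3 (mod 13).
  i = 2 (α = 7): (7−6)(7−5)(7−9)(7−3) = 1·2·(−2)·4 = −16 ≡ 10, so v_2 = 10^{−1} = 4 (mod 13).
  i = 3 (α = 5): (5−6)(5−7)(5−9)(5−3) = (−1)·(−2)·(−4)·2 = −16 ≡ 10, so v_3 = 10^{−1} = 4 (mod 13).
  i = 4 (α = 9): (9−6)(9−7)(9−5)(9−3) = 3·2·4·6 = 144 ≡ 1, so v_4 = 1^{−1} = 1 (mod 13).
  i = 5 (α = 3): (3−6)(3−7)(3−5)(3−9) = (−3)·(−4)·(−2)·(−6) = 144 ≡ 1, so v_5 = 1^{−1} = 1 (mod 13).
  v = [3, 4, 4, 1, 1].
Step 2: syndromes of r = [6, 5, 7, 3, 3] (all sums mod 13).
  S_0 = Σ v_i r_i = 3·6 + 4·5 + 4·7 + 1·3 + 1·3 = 72 ≡ 7.
  S_1 = Σ v_i α_i r_i = 3·6·6 + 4·7·5 + 4·5·7 + 1·9·3 + 1·3·3 = 424 ≡ 8.
  α_i^2 mod 13 = [10, 10, 12, 3, 9].
  S_2 = Σ v_i α_i^2 r_i = 3·10·6 + 4·10·5 + 4·12·7 + 1·3·3 + 1·9·3 = 752 ≡ 11.
  S = (7, 8, 11) ≠ 0, so r is not a codeword (an error is present).
Step 3: locate the error. For a single error e at position i, S_ℓ = v_i·e·α_i^ℓ, so α_err = S_1/S_0.
  S_0^{−1} = 7^{−1} = 2 (mod 13), so α_err = 8·2 = 16 ≡ 3 = α_5. Error position i = 5.
  Consistency check: S_2/S_1 = 11·5 = 55 ≡ 3 = α_err ✓ (single-error assumption holds).
Step 4: error magnitude e = S_0/v_5 = S_0·∏_{j≠5}(α_5 − α_j) = 7·1 = 7 ≡ 7 (mod 13).
Step 5: correct position 5: c_5 = r_5 − e = 3 − 7 ≡ 9 (mod 13). Hence c = [6, 5, 7, 3, 9].
  Check: interpolating c through the α_i gives m(x) = 12 + 12·x (degree < 2) with m(α_i) = c_i for every i, so c is indeed a codeword.


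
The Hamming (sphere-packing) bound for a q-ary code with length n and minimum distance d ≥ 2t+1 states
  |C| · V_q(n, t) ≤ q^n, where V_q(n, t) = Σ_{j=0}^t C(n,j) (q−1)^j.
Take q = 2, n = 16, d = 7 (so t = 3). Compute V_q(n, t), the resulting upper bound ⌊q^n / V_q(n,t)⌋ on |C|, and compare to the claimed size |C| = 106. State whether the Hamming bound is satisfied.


V_q(n, t) = 697, q^n = 65536, Hamming bound = 94, |C| = 106 > bound (violated).

Step 1: Compute V_q(n, t) = Σ_{j=0}^3 C(n, j) (q−1)^j.
  j = 0: C(16,0)·(1)^0 = 1·1 = 1.
  j = 1: C(16,1)·(1)^1 = 16·1 = 16.
  j = 2: C(16,2)·(1)^2 = 120·1 = 120.
  j = 3: C(16,3)·(1)^3 = 560·1 = 560.
  V_q(n, t) = 1 + 16 + 120 + 560 = 697.
Step 2: q^n = 2^16 = 65536.
Step 3: Hamming bound ⌊q^n / V_q(n,t)⌋ = ⌊65536/697⌋ = 94.
Step 4: Compare |C| = 106 to 94: violated.
The claimed |C| lies above the Hamming bound, so no 2-ary code of length 16 with d ≥ 7 can have 106 codewords.


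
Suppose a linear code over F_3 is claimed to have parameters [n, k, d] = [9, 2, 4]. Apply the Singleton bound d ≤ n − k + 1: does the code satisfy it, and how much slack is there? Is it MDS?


Singleton RHS = n − k + 1 = 8, slack = 4, bound satisfied, not MDS.

Singleton bound: d ≤ n − k + 1.
Here n = 9, k = 2, so n − k + 1 = 8.
Given d = 4, check d ≤ 8: YES.
Slack = (n − k + 1) − d = 4.
The code is NOT MDS (slack = 4 > 0).
Description: the claimed parameters are [9, 2, 4]_3; such a code would be non-MDS.


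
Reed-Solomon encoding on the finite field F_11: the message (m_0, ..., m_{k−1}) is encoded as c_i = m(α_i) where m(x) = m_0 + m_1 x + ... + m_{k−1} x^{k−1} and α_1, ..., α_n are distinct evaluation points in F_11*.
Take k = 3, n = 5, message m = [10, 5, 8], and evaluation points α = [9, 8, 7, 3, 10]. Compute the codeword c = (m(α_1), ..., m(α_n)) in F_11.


c = [10, 1, 8, 9, 2]

Message polynomial: m(x) = 10 + 5·x + 8·x^2 (mod 11).
For each evaluation point α_i, compute m(α_i) mod 11:
  α_1 = 9: Horner steps 8 → 0 → 10, so m(9) = 10.
  α_2 = 8: Horner steps 8 → 3 → 1, so m(8) = 1.
  α_3 = 7: Horner steps 8 → 6 → 8, so m(7) = 8.
  α_4 = 3: Horner steps 8 → 7 → 9, so m(3) = 9.
  α_5 = 10: Horner steps 8 → 8 → 2, so m(10) = 2.
Codeword c = [10, 1, 8, 9, 2] ∈ F_11^5.


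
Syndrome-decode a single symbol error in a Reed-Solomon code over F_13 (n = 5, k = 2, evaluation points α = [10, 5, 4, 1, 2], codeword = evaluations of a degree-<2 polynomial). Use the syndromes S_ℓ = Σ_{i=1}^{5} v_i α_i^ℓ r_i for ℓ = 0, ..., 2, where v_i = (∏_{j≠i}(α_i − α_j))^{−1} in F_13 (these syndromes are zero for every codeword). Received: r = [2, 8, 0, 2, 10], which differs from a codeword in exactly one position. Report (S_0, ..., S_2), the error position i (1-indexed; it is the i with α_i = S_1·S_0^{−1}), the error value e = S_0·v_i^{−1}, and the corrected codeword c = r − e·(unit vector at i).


S = (3, 4, 1), error at position 1, error magnitude e = 6, c = [9, 8, 0, 2, 10].

Step 1: column multipliers v_i = (∏_{j≠i}(α_i − α_j))^{−1} mod 13.
  i = 1 (α = 10): (10−5)(10−4)(10−1)(10−2) = 5·6·9·8 = 2160 ≡ 2, so v_1 = 2^{−1} = 7 (mod 13).
  i = 2 (α = 5): (5−10)(5−4)(5−1)(5−2) = (−5)·1·4·3 = −60 ≡ 5, so v_2 = 5^{−1} = 8 (mod 13).
  i = 3 (α = 4): (4−10)(4−5)(4−1)(4−2) = (−6)·(−1)·3·2 = 36 ≡ 10, so v_3 = 10^{−1} = 4 (mod 13).
  i = 4 (α = 1): (1−10)(1−5)(1−4)(1−2) = (−9)·(−4)·(−3)·(−1) = 108 ≡ 4, so v_4 = 4^{−1} = 10 (mod 13).
  i = 5 (α = 2): (2−10)(2−5)(2−4)(2−1) = (−8)·(−3)·(−2)·1 = −48 ≡ 4, so v_5 = 4^{−1} = 10 (mod 13).
  v = [7, 8, 4, 10, 10].
Step 2: syndromes of r = [2, 8, 0, 2, 10] (all sums mod 13).
  S_0 = Σ v_i r_i = 7·2 + 8·8 + 4·0 + 10·2 + 10·10 = 198 ≡ 3.
  S_1 = Σ v_i α_i r_i = 7·10·2 + 8·5·8 + 4·4·0 + 10·1·2 + 10·2·10 = 680 ≡ 4.
  α_i^2 mod 13 = [9, 12, 3, 1, 4].
  S_2 = Σ v_i α_i^2 r_i = 7·9·2 + 8·12·8 + 4·3·0 + 10·1·2 + 10·4·10 = 1314 ≡ 1.
  S = (3, 4, 1) ≠ 0, so r is not a codeword (an error is present).
Step 3: locate the error. For a single error e at position i, S_ℓ = v_i·e·α_i^ℓ, so α_err = S_1/S_0.
  S_0^{−1} = 3^{−1} = 9 (mod 13), so α_err = 4·9 = 36 ≡ 10 = α_1. Error position i = 1.
  Consistency check: S_2/S_1 = 1·10 = 10 ≡ 10 = α_err ✓ (single-error assumption holds).
Step 4: error magnitude e = S_0/v_1 = S_0·∏_{j≠1}(α_1 − α_j) = 3·2 = 6 ≡ 6 (mod 13).
Step 5: correct position 1: c_1 = r_1 − e = 2 − 6 ≡ 9 (mod 13). Hence c = [9, 8, 0, 2, 10].
  Check: interpolating c through the α_i gives m(x) = 7 + 8·x (degree < 2) with m(α_i) = c_i for every i, so c is indeed a codeword.


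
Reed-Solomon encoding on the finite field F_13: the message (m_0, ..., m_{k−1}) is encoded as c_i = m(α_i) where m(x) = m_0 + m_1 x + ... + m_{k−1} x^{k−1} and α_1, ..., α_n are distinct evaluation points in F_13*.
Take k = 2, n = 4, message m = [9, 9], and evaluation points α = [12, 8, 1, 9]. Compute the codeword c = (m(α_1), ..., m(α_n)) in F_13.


c = [0, 3, 5, 12]

Message polynomial: m(x) = 9 + 9·x (mod 13).
For each evaluation point α_i, compute m(α_i) mod 13:
  α_1 = 12: Horner steps 9 → 0, so m(12) = 0.
  α_2 = 8: Horner steps 9 → 3, so m(8) = 3.
  α_3 = 1: Horner steps 9 → 5, so m(1) = 5.
  α_4 = 9: Horner steps 9 → 12, so m(9) = 12.
Codeword c = [0, 3, 5, 12] ∈ F_13^4.


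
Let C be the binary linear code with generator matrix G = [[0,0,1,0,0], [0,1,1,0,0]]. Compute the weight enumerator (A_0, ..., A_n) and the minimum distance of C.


Weight distribution: A_0 = 1, A_1 = 2, A_2 = 1. Minimum distance d = 1.

Enumerate all 2^2 = 4 messages m ∈ F_2^2.
For each, compute codeword c = mG in F_2^5, then tally its weight.
  m = 00 → c = 00000, weight = 0.
  m = 10 → c = 00100, weight = 1.
  m = 01 → c = 01100, weight = 2.
  m = 11 → c = 01000, weight = 1.
Tally weights:
  weight 0: 1 codewords.
  weight 1: 2 codewords.
  weight 2: 1 codewords.
Minimum distance d = smallest w > 0 with A_w > 0 = 1.
Sanity: Σ A_w = 4 = 2^2 = 4 ✓.


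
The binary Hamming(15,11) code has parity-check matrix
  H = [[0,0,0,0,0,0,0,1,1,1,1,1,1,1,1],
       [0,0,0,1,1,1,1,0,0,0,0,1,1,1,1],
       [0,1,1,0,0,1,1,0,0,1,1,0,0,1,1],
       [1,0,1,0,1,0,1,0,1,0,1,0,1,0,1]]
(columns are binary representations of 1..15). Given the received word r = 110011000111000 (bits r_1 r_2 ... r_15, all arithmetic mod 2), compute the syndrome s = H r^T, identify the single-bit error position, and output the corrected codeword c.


s = (1, 1, 0, 1)^T, error position = 13, corrected codeword c = 110011000111100

Compute s = H r^T mod 2 one row at a time:
  s_1 = 0 + 0 + 1 + 1 + 1 + 0 + 0 + 0 = 3 ≡ 1 (mod 2).
  s_2 = 0 + 1 + 1 + 0 + 1 + 0 + 0 + 0 = 3 ≡ 1 (mod 2).
  s_3 = 1 + 0 + 1 + 0 + 1 + 1 + 0 + 0 = 4 ≡ 0 (mod 2).
  s_4 = 1 + 0 + 1 + 0 + 0 + 1 + 0 + 0 = 3 ≡ 1 (mod 2).
s = (1, 1, 0, 1)^T — this equals column 13 of H (binary 1101), so error is at position 13.
Correct: flip bit 13 of r = 110011000111000 to get c = 110011000111100.


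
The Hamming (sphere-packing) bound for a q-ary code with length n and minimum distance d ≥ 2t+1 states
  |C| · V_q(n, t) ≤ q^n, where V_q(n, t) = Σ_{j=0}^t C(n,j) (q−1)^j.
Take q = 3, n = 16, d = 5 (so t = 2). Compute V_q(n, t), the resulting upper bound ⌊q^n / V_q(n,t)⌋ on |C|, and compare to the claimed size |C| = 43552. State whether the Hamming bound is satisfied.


V_q(n, t) = 513, q^n = 43046721, Hamming bound = 83911, |C| = 43552 ≤ bound (satisfied).

Step 1: Compute V_q(n, t) = Σ_{j=0}^2 C(n, j) (q−1)^j.
  j = 0: C(16,0)·(2)^0 = 1·1 = 1.
  j = 1: C(16,1)·(2)^1 = 16·2 = 32.
  j = 2: C(16,2)·(2)^2 = 120·4 = 480.
  V_q(n, t) = 1 + 32 + 480 = 513.
Step 2: q^n = 3^16 = 43046721.
Step 3: Hamming bound ⌊q^n / V_q(n,t)⌋ = ⌊43046721/513⌋ = 83911.
Step 4: Compare |C| = 43552 to 83911: satisfied.
The claimed |C| lies below the Hamming bound.


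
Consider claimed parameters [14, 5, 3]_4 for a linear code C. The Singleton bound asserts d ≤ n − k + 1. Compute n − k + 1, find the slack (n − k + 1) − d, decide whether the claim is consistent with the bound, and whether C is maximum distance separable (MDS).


Singleton RHS = n − k + 1 = 10, slack = 7, bound satisfied, not MDS.

Singleton bound: d ≤ n − k + 1.
Here n = 14, k = 5, so n − k + 1 = 10.
Given d = 3, check d ≤ 10: YES.
Slack = (n − k + 1) − d = 7.
The code is NOT MDS (slack = 7 > 0).
Description: the claimed parameters are [14, 5, 3]_4; such a code would be non-MDS.


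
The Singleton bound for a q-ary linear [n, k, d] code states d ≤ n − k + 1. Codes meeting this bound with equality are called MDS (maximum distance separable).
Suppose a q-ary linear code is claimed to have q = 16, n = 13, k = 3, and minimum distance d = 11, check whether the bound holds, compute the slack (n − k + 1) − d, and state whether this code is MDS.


Singleton RHS = n − k + 1 = 11, slack = 0, bound satisfied, MDS.

Singleton bound: d ≤ n − k + 1.
Here n = 13, k = 3, so n − k + 1 = 11.
Given d = 11, check d ≤ 11: YES.
Slack = (n − k + 1) − d = 0.
The code is MDS (slack = 0).
Description: the claimed parameters are [13, 3, 11]_16; such a code would be MDS (meets Singleton bound).


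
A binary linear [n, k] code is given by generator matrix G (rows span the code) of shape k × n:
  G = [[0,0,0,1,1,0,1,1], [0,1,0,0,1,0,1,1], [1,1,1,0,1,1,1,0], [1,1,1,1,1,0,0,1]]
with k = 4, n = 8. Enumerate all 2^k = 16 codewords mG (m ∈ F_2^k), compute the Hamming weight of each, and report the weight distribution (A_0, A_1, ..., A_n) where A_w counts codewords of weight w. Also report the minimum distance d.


Weight distribution: A_0 = 1, A_2 = 2, A_4 = 9, A_6 = 4. Minimum distance d = 2.

Enumerate all 2^4 = 16 messages m ∈ F_2^4.
For each, compute codeword c = mG in F_2^8, then tally its weight.
  m = 0000 → c = 00000000, weight = 0.
  m = 1000 → c = 00011011, weight = 4.
  m = 0100 → c = 01001011, weight = 4.
  m = 1100 → c = 01010000, weight = 2.
  m = 0010 → c = 11101110, weight = 6.
  m = 1010 → c = 11110101, weight = 6.
  m = 0110 → c = 10100101, weight = 4.
  m = 1110 → c = 10111110, weight = 6.
  m = 0001 → c = 11111001, weight = 6.
  m = 1001 → c = 11100010, weight = 4.
  m = 0101 → c = 10110010, weight = 4.
  m = 1101 → c = 10101001, weight = 4.
  m = 0011 → c = 00010111, weight = 4.
  m = 1011 → c = 00001100, weight = 2.
  m = 0111 → c = 01011100, weight = 4.
  m = 1111 → c = 01000111, weight = 4.
Tally weights:
  weight 0: 1 codewords.
  weight 2: 2 codewords.
  weight 4: 9 codewords.
  weight 6: 4 codewords.
Minimum distance d = smallest w > 0 with A_w > 0 = 2.
Sanity: Σ A_w = 16 = 2^4 = 16 ✓.


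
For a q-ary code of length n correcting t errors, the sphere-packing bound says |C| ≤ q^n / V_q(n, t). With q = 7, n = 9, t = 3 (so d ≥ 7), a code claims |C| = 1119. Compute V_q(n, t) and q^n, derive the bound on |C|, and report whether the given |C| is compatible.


V_q(n, t) = 19495, q^n = 40353607, Hamming bound = 2069, |C| = 1119 ≤ bound (satisfied).

Step 1: Compute V_q(n, t) = Σ_{j=0}^3 C(n, j) (q−1)^j.
  j = 0: C(9,0)·(6)^0 = 1·1 = 1.
  j = 1: C(9,1)·(6)^1 = 9·6 = 54.
  j = 2: C(9,2)·(6)^2 = 36·36 = 1296.
  j = 3: C(9,3)·(6)^3 = 84·216 = 18144.
  V_q(n, t) = 1 + 54 + 1296 + 18144 = 19495.
Step 2: q^n = 7^9 = 40353607.
Step 3: Hamming bound ⌊q^n / V_q(n,t)⌋ = ⌊40353607/19495⌋ = 2069.
Step 4: Compare |C| = 1119 to 2069: satisfied.
The claimed |C| lies below the Hamming bound.


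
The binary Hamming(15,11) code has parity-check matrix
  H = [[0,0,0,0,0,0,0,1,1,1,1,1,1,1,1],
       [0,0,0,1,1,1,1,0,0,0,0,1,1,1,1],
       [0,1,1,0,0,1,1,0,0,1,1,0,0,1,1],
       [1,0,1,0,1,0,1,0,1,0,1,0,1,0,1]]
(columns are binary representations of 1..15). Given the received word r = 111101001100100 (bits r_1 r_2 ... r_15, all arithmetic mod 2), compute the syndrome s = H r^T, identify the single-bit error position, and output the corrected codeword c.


s = (1, 1, 0, 0)^T, error position = 12, corrected codeword c = 111101001101100

Compute s = H r^T mod 2 one row at a time:
  s_1 = 0 + 1 + 1 + 0 + 0 + 1 + 0 + 0 = 3 ≡ 1 (mod 2).
  s_2 = 1 + 0 + 1 + 0 + 0 + 1 + 0 + 0 = 3 ≡ 1 (mod 2).
  s_3 = 1 + 1 + 1 + 0 + 1 + 0 + 0 + 0 = 4 ≡ 0 (mod 2).
  s_4 = 1 + 1 + 0 + 0 + 1 + 0 + 1 + 0 = 4 ≡ 0 (mod 2).
s = (1, 1, 0, 0)^T — this equals column 12 of H (binary 1100), so error is at position 12.
Correct: flip bit 12 of r = 111101001100100 to get c = 111101001101100.


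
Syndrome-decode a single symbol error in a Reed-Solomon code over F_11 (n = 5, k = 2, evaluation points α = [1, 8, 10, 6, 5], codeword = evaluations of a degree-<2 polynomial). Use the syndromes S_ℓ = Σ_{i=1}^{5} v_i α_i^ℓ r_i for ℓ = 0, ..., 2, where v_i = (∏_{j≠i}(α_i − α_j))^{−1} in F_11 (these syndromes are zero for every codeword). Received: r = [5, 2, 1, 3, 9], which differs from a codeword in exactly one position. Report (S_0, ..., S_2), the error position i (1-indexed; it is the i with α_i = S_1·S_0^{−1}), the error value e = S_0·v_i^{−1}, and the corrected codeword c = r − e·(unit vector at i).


S = (10, 10, 10), error at position 1, error magnitude e = 5, c = [0, 2, 1, 3, 9].

Step 1: column multipliers v_i = (∏_{j≠i}(α_i − α_j))^{−1} mod 11.
  i = 1 (α = 1): (1−8)(1−10)(1−6)(1−5) = (−7)·(−9)·(−5)·(−4) = 1260 ≡ 6, so v_1 = 6^{−1} = 2 (mod 11).
  i = 2 (α = 8): (8−1)(8−10)(8−6)(8−5) = 7·(−2)·2·3 = −84 ≡ 4, so v_2 = 4^{−1} = 3 (mod 11).
  i = 3 (α = 10): (10−1)(10−8)(10−6)(10−5) = 9·2·4·5 = 360 ≡ 8, so v_3 = 8^{−1} = 7 (mod 11).
  i = 4 (α = 6): (6−1)(6−8)(6−10)(6−5) = 5·(−2)·(−4)·1 = 40 ≡ 7, so v_4 = 7^{−1} = 8 (mod 11).
  i = 5 (α = 5): (5−1)(5−8)(5−10)(5−6) = 4·(−3)·(−5)·(−1) = −60 ≡ 6, so v_5 = 6^{−1} = 2 (mod 11).
  v = [2, 3, 7, 8, 2].
Step 2: syndromes of r = [5, 2, 1, 3, 9] (all sums mod 11).
  S_0 = Σ v_i r_i = 2·5 + 3·2 + 7·1 + 8·3 + 2·9 = 65 ≡ 10.
  S_1 = Σ v_i α_i r_i = 2·1·5 + 3·8·2 + 7·10·1 + 8·6·3 + 2·5·9 = 362 ≡ 10.
  α_i^2 mod 11 = [1, 9, 1, 3, 3].
  S_2 = Σ v_i α_i^2 r_i = 2·1·5 + 3·9·2 + 7·1·1 + 8·3·3 + 2·3·9 = 197 ≡ 10.
  S = (10, 10, 10) ≠ 0, so r is not a codeword (an error is present).
Step 3: locate the error. For a single error e at position i, S_ℓ = v_i·e·α_i^ℓ, so α_err = S_1/S_0.
  S_0^{−1} = 10^{−1} = 10 (mod 11), so α_err = 10·10 = 100 ≡ 1 = α_1. Error position i = 1.
  Consistency check: S_2/S_1 = 10·10 = 100 ≡ 1 = α_err ✓ (single-error assumption holds).
Step 4: error magnitude e = S_0/v_1 = S_0·∏_{j≠1}(α_1 − α_j) = 10·6 = 60 ≡ 5 (mod 11).
Step 5: correct position 1: c_1 = r_1 − e = 5 − 5 ≡ 0 (mod 11). Hence c = [0, 2, 1, 3, 9].
  Check: interpolating c through the α_i gives m(x) = 6 + 5·x (degree < 2) with m(α_i) = c_i for every i, so c is indeed a codeword.


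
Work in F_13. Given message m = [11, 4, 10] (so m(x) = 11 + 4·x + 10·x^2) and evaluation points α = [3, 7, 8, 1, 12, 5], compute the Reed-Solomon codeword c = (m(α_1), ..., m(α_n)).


c = [9, 9, 7, 12, 4, 8]

Message polynomial: m(x) = 11 + 4·x + 10·x^2 (mod 13).
For each evaluation point α_i, compute m(α_i) mod 13:
  α_1 = 3: Horner steps 10 → 8 → 9, so m(3) = 9.
  α_2 = 7: Horner steps 10 → 9 → 9, so m(7) = 9.
  α_3 = 8: Horner steps 10 → 6 → 7, so m(8) = 7.
  α_4 = 1: Horner steps 10 → 1 → 12, so m(1) = 12.
  α_5 = 12: Horner steps 10 → 7 → 4, so m(12) = 4.
  α_6 = 5: Horner steps 10 → 2 → 8, so m(5) = 8.
Codeword c = [9, 9, 7, 12, 4, 8] ∈ F_13^6.


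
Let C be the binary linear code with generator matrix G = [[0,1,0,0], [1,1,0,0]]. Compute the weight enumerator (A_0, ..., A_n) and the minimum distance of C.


Weight distribution: A_0 = 1, A_1 = 2, A_2 = 1. Minimum distance d = 1.

Enumerate all 2^2 = 4 messages m ∈ F_2^2.
For each, compute codeword c = mG in F_2^4, then tally its weight.
  m = 00 → c = 0000, weight = 0.
  m = 10 → c = 0100, weight = 1.
  m = 01 → c = 1100, weight = 2.
  m = 11 → c = 1000, weight = 1.
Tally weights:
  weight 0: 1 codewords.
  weight 1: 2 codewords.
  weight 2: 1 codewords.
Minimum distance d = smallest w > 0 with A_w > 0 = 1.
Sanity: Σ A_w = 4 = 2^2 = 4 ✓.


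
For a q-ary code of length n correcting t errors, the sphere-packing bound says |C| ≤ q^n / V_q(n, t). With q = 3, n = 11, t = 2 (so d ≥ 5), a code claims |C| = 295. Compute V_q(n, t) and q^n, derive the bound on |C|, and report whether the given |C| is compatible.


V_q(n, t) = 243, q^n = 177147, Hamming bound = 729, |C| = 295 ≤ bound (satisfied).

Step 1: Compute V_q(n, t) = Σ_{j=0}^2 C(n, j) (q−1)^j.
  j = 0: C(11,0)·(2)^0 = 1·1 = 1.
  j = 1: C(11,1)·(2)^1 = 11·2 = 22.
  j = 2: C(11,2)·(2)^2 = 55·4 = 220.
  V_q(n, t) = 1 + 22 + 220 = 243.
Step 2: q^n = 3^11 = 177147.
Step 3: Hamming bound ⌊q^n / V_q(n,t)⌋ = ⌊177147/243⌋ = 729.
Step 4: Compare |C| = 295 to 729: satisfied.
The claimed |C| lies below the Hamming bound.


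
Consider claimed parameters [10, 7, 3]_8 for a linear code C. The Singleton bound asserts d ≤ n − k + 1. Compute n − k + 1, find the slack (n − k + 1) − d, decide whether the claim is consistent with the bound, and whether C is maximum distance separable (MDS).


Singleton RHS = n − k + 1 = 4, slack = 1, bound satisfied, not MDS.

Singleton bound: d ≤ n − k + 1.
Here n = 10, k = 7, so n − k + 1 = 4.
Given d = 3, check d ≤ 4: YES.
Slack = (n − k + 1) − d = 1.
The code is NOT MDS (slack = 1 > 0).
Description: the claimed parameters are [10, 7, 3]_8; such a code would be non-MDS.


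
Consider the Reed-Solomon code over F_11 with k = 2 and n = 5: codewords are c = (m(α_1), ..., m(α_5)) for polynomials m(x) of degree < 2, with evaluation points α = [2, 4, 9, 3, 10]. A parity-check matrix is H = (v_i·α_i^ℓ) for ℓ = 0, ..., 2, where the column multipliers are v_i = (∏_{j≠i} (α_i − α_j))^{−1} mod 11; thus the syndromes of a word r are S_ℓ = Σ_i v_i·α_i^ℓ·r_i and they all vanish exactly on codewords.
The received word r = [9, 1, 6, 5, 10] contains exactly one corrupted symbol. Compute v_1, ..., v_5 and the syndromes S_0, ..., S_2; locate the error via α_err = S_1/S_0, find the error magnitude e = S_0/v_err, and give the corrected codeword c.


S = (8, 6, 10), error at position 3, error magnitude e = 3, c = [9, 1, 3, 5, 10].

Step 1: column multipliers v_i = (∏_{j≠i}(α_i − α_j))^{−1} mod 11.
  i = 1 (α = 2): (2−4)(2−9)(2−3)(2−10) = (−2)·(−7)·(−1)·(−8) = 112 ≡ 2, so v_1 = 2^{−1} = 6 (mod 11).
  i = 2 (α = 4): (4−2)(4−9)(4−3)(4−10) = 2·(−5)·1·(−6) = 60 ≡ 5, so v_2 = 5^{−1} = 9 (mod 11).
  i = 3 (α = 9): (9−2)(9−4)(9−3)(9−10) = 7·5·6·(−1) = −210 ≡ 10, so v_3 = 10^{−1} = 10 (mod 11).
  i = 4 (α = 3): (3−2)(3−4)(3−9)(3−10) = 1·(−1)·(−6)·(−7) = −42 ≡ 2, so v_4 = 2^{−1} = 6 (mod 11).
  i = 5 (α = 10): (10−2)(10−4)(10−9)(10−3) = 8·6·1·7 = 336 ≡ 6, so v_5 = 6^{−1} = 2 (mod 11).
  v = [6, 9, 10, 6, 2].
Step 2: syndromes of r = [9, 1, 6, 5, 10] (all sums mod 11).
  S_0 = Σ v_i r_i = 6·9 + 9·1 + 10·6 + 6·5 + 2·10 = 173 ≡ 8.
  S_1 = Σ v_i α_i r_i = 6·2·9 + 9·4·1 + 10·9·6 + 6·3·5 + 2·10·10 = 974 ≡ 6.
  α_i^2 mod 11 = [4, 5, 4, 9, 1].
  S_2 = Σ v_i α_i^2 r_i = 6·4·9 + 9·5·1 + 10·4·6 + 6·9·5 + 2·1·10 = 791 ≡ 10.
  S = (8, 6, 10) ≠ 0, so r is not a codeword (an error is present).
Step 3: locate the error. For a single error e at position i, S_ℓ = v_i·e·α_i^ℓ, so α_err = S_1/S_0.
  S_0^{−1} = 8^{−1} = 7 (mod 11), so α_err = 6·7 = 42 ≡ 9 = α_3. Error position i = 3.
  Consistency check: S_2/S_1 = 10·2 = 20 ≡ 9 = α_err ✓ (single-error assumption holds).
Step 4: error magnitude e = S_0/v_3 = S_0·∏_{j≠3}(α_3 − α_j) = 8·10 = 80 ≡ 3 (mod 11).
Step 5: correct position 3: c_3 = r_3 − e = 6 − 3 ≡ 3 (mod 11). Hence c = [9, 1, 3, 5, 10].
  Check: interpolating c through the α_i gives m(x) = 6 + 7·x (degree < 2) with m(α_i) = c_i for every i, so c is indeed a codeword.


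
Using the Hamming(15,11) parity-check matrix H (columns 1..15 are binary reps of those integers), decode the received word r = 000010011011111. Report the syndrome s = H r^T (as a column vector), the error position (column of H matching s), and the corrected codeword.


s = (1, 1, 1, 1)^T, error position = 15, corrected codeword c = 000010011011110

Compute s = H r^T mod 2 one row at a time:
  s_1 = 1 + 1 + 0 + 1 + 1 + 1 + 1 + 1 = 7 ≡ 1 (mod 2).
  s_2 = 0 + 1 + 0 + 0 + 1 + 1 + 1 + 1 = 5 ≡ 1 (mod 2).
  s_3 = 0 + 0 + 0 + 0 + 0 + 1 + 1 + 1 = 3 ≡ 1 (mod 2).
  s_4 = 0 + 0 + 1 + 0 + 1 + 1 + 1 + 1 = 5 ≡ 1 (mod 2).
s = (1, 1, 1, 1)^T — this equals column 15 of H (binary 1111), so error is at position 15.
Correct: flip bit 15 of r = 000010011011111 to get c = 000010011011110.


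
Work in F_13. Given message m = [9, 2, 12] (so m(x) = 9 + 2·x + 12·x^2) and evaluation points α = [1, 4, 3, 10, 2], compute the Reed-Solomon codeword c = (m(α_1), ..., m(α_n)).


c = [10, 1, 6, 7, 9]

Message polynomial: m(x) = 9 + 2·x + 12·x^2 (mod 13).
For each evaluation point α_i, compute m(α_i) mod 13:
  α_1 = 1: Horner steps 12 → 1 → 10, so m(1) = 10.
  α_2 = 4: Horner steps 12 → 11 → 1, so m(4) = 1.
  α_3 = 3: Horner steps 12 → 12 → 6, so m(3) = 6.
  α_4 = 10: Horner steps 12 → 5 → 7, so m(10) = 7.
  α_5 = 2: Horner steps 12 → 0 → 9, so m(2) = 9.
Codeword c = [10, 1, 6, 7, 9] ∈ F_13^5.


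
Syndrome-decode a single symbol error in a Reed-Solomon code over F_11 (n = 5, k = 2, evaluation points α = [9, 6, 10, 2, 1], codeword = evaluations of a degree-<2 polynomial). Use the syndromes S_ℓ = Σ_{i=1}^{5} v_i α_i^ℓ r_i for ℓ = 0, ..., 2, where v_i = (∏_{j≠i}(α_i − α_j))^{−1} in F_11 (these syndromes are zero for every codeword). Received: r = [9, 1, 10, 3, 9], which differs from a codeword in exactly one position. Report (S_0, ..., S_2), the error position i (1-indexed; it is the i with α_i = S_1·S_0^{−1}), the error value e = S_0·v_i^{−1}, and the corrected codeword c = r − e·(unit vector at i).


S = (6, 10, 2), error at position 1, error magnitude e = 4, c = [5, 1, 10, 3, 9].

Step 1: column multipliers v_i = (∏_{j≠i}(α_i − α_j))^{−1} mod 11.
  i = 1 (α = 9): (9−6)(9−10)(9−2)(9−1) = 3·(−1)·7·8 = −168 ≡ 8, so v_1 = 8^{−1} = 7 (mod 11).
  i = 2 (α = 6): (6−9)(6−10)(6−2)(6−1) = (−3)·(−4)·4·5 = 240 ≡ 9, so v_2 = 9^{−1} = 5 (mod 11).
  i = 3 (α = 10): (10−9)(10−6)(10−2)(10−1) = 1·4·8·9 = 288 ≡ 2, so v_3 = 2^{−1} = 6 (mod 11).
  i = 4 (α = 2): (2−9)(2−6)(2−10)(2−1) = (−7)·(−4)·(−8)·1 = −224 ≡ 7, so v_4 = 7^{−1} = 8 (mod 11).
  i = 5 (α = 1): (1−9)(1−6)(1−10)(1−2) = (−8)·(−5)·(−9)·(−1) = 360 ≡ 8, so v_5 = 8^{−1} = 7 (mod 11).
  v = [7, 5, 6, 8, 7].
Step 2: syndromes of r = [9, 1, 10, 3, 9] (all sums mod 11).
  S_0 = Σ v_i r_i = 7·9 + 5·1 + 6·10 + 8·3 + 7·9 = 215 ≡ 6.
  S_1 = Σ v_i α_i r_i = 7·9·9 + 5·6·1 + 6·10·10 + 8·2·3 + 7·1·9 = 1308 ≡ 10.
  α_i^2 mod 11 = [4, 3, 1, 4, 1].
  S_2 = Σ v_i α_i^2 r_i = 7·4·9 + 5·3·1 + 6·1·10 + 8·4·3 + 7·1·9 = 486 ≡ 2.
  S = (6, 10, 2) ≠ 0, so r is not a codeword (an error is present).
Step 3: locate the error. For a single error e at position i, S_ℓ = v_i·e·α_i^ℓ, so α_err = S_1/S_0.
  S_0^{−1} = 6^{−1} = 2 (mod 11), so α_err = 10·2 = 20 ≡ 9 = α_1. Error position i = 1.
  Consistency check: S_2/S_1 = 2·10 = 20 ≡ 9 = α_err ✓ (single-error assumption holds).
Step 4: error magnitude e = S_0/v_1 = S_0·∏_{j≠1}(α_1 − α_j) = 6·8 = 48 ≡ 4 (mod 11).
Step 5: correct position 1: c_1 = r_1 − e = 9 − 4 ≡ 5 (mod 11). Hence c = [5, 1, 10, 3, 9].
  Check: interpolating c through the α_i gives m(x) = 4 + 5·x (degree < 2) with m(α_i) = c_i for every i, so c is indeed a codeword.


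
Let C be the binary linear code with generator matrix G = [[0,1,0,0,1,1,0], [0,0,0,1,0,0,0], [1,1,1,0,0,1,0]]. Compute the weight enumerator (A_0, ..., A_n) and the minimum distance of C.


Weight distribution: A_0 = 1, A_1 = 1, A_3 = 2, A_4 = 3, A_5 = 1. Minimum distance d = 1.

Enumerate all 2^3 = 8 messages m ∈ F_2^3.
For each, compute codeword c = mG in F_2^7, then tally its weight.
  m = 000 → c = 0000000, weight = 0.
  m = 100 → c = 0100110, weight = 3.
  m = 010 → c = 0001000, weight = 1.
  m = 110 → c = 0101110, weight = 4.
  m = 001 → c = 1110010, weight = 4.
  m = 101 → c = 1010100, weight = 3.
  m = 011 → c = 1111010, weight = 5.
  m = 111 → c = 1011100, weight = 4.
Tally weights:
  weight 0: 1 codewords.
  weight 1: 1 codewords.
  weight 3: 2 codewords.
  weight 4: 3 codewords.
  weight 5: 1 codewords.
Minimum distance d = smallest w > 0 with A_w > 0 = 1.
Sanity: Σ A_w = 8 = 2^3 = 8 ✓.


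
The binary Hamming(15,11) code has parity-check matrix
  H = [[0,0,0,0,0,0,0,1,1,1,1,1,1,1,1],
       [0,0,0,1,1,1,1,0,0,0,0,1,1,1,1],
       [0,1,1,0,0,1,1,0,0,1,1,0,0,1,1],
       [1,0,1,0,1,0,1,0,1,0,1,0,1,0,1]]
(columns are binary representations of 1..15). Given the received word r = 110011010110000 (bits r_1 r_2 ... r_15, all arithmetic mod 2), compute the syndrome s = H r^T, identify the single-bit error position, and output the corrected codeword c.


s = (1, 0, 0, 1)^T, error position = 9, corrected codeword c = 110011011110000

Compute s = H r^T mod 2 one row at a time:
  s_1 = 1 + 0 + 1 + 1 + 0 + 0 + 0 + 0 = 3 ≡ 1 (mod 2).
  s_2 = 0 + 1 + 1 + 0 + 0 + 0 + 0 + 0 = 2 ≡ 0 (mod 2).
  s_3 = 1 + 0 + 1 + 0 + 1 + 1 + 0 + 0 = 4 ≡ 0 (mod 2).
  s_4 = 1 + 0 + 1 + 0 + 0 + 1 + 0 + 0 = 3 ≡ 1 (mod 2).
s = (1, 0, 0, 1)^T — this equals column 9 of H (binary 1001), so error is at position 9.
Correct: flip bit 9 of r = 110011010110000 to get c = 110011011110000.


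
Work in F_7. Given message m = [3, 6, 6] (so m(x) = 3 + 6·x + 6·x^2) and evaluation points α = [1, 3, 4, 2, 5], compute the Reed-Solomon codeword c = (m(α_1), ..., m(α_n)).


c = [1, 5, 4, 4, 1]

Message polynomial: m(x) = 3 + 6·x + 6·x^2 (mod 7).
For each evaluation point α_i, compute m(α_i) mod 7:
  α_1 = 1: Horner steps 6 → 5 → 1, so m(1) = 1.
  α_2 = 3: Horner steps 6 → 3 → 5, so m(3) = 5.
  α_3 = 4: Horner steps 6 → 2 → 4, so m(4) = 4.
  α_4 = 2: Horner steps 6 → 4 → 4, so m(2) = 4.
  α_5 = 5: Horner steps 6 → 1 → 1, so m(5) = 1.
Codeword c = [1, 5, 4, 4, 1] ∈ F_7^5.


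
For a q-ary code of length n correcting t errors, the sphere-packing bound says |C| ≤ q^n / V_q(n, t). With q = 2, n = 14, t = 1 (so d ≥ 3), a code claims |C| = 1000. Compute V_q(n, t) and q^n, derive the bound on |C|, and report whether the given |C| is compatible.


V_q(n, t) = 15, q^n = 16384, Hamming bound = 1092, |C| = 1000 ≤ bound (satisfied).

Step 1: Compute V_q(n, t) = Σ_{j=0}^1 C(n, j) (q−1)^j.
  j = 0: C(14,0)·(1)^0 = 1·1 = 1.
  j = 1: C(14,1)·(1)^1 = 14·1 = 14.
  V_q(n, t) = 1 + 14 = 15.
Step 2: q^n = 2^14 = 16384.
Step 3: Hamming bound ⌊q^n / V_q(n,t)⌋ = ⌊16384/15⌋ = 1092.
Step 4: Compare |C| = 1000 to 1092: satisfied.
The claimed |C| lies below the Hamming bound.


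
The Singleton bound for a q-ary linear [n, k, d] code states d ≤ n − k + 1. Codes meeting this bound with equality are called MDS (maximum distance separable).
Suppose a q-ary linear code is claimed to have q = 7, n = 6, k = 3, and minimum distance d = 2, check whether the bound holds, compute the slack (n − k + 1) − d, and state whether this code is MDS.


Singleton RHS = n − k + 1 = 4, slack = 2, bound satisfied, not MDS.

Singleton bound: d ≤ n − k + 1.
Here n = 6, k = 3, so n − k + 1 = 4.
Given d = 2, check d ≤ 4: YES.
Slack = (n − k + 1) − d = 2.
The code is NOT MDS (slack = 2 > 0).
Description: the claimed parameters are [6, 3, 2]_7; such a code would be non-MDS.


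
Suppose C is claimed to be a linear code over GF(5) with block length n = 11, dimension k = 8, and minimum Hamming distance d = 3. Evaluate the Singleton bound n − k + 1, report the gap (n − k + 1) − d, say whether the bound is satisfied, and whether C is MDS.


Singleton RHS = n − k + 1 = 4, slack = 1, bound satisfied, not MDS.

Singleton bound: d ≤ n − k + 1.
Here n = 11, k = 8, so n − k + 1 = 4.
Given d = 3, check d ≤ 4: YES.
Slack = (n − k + 1) − d = 1.
The code is NOT MDS (slack = 1 > 0).
Description: the claimed parameters are [11, 8, 3]_5; such a code would be non-MDS.


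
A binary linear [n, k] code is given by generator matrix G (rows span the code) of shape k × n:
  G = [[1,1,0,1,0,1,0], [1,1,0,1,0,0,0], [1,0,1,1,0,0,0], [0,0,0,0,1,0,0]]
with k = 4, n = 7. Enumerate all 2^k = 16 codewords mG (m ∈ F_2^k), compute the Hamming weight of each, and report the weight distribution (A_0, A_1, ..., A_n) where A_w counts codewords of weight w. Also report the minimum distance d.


Weight distribution: A_0 = 1, A_1 = 2, A_2 = 2, A_3 = 4, A_4 = 5, A_5 = 2. Minimum distance d = 1.

Enumerate all 2^4 = 16 messages m ∈ F_2^4.
For each, compute codeword c = mG in F_2^7, then tally its weight.
  m = 0000 → c = 0000000, weight = 0.
  m = 1000 → c = 1101010, weight = 4.
  m = 0100 → c = 1101000, weight = 3.
  m = 1100 → c = 0000010, weight = 1.
  m = 0010 → c = 1011000, weight = 3.
  m = 1010 → c = 0110010, weight = 3.
  m = 0110 → c = 0110000, weight = 2.
  m = 1110 → c = 1011010, weight = 4.
  m = 0001 → c = 0000100, weight = 1.
  m = 1001 → c = 1101110, weight = 5.
  m = 0101 → c = 1101100, weight = 4.
  m = 1101 → c = 0000110, weight = 2.
  m = 0011 → c = 1011100, weight = 4.
  m = 1011 → c = 0110110, weight = 4.
  m = 0111 → c = 0110100, weight = 3.
  m = 1111 → c = 1011110, weight = 5.
Tally weights:
  weight 0: 1 codewords.
  weight 1: 2 codewords.
  weight 2: 2 codewords.
  weight 3: 4 codewords.
  weight 4: 5 codewords.
  weight 5: 2 codewords.
Minimum distance d = smallest w > 0 with A_w > 0 = 1.
Sanity: Σ A_w = 16 = 2^4 = 16 ✓.


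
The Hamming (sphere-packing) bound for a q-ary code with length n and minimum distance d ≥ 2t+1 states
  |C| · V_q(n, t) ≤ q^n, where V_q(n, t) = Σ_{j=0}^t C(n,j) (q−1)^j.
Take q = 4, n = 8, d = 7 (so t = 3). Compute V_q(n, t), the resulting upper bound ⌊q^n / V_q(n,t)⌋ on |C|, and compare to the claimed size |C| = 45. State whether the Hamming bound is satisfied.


V_q(n, t) = 1789, q^n = 65536, Hamming bound = 36, |C| = 45 > bound (violated).

Step 1: Compute V_q(n, t) = Σ_{j=0}^3 C(n, j) (q−1)^j.
  j = 0: C(8,0)·(3)^0 = 1·1 = 1.
  j = 1: C(8,1)·(3)^1 = 8·3 = 24.
  j = 2: C(8,2)·(3)^2 = 28·9 = 252.
  j = 3: C(8,3)·(3)^3 = 56·27 = 1512.
  V_q(n, t) = 1 + 24 + 252 + 1512 = 1789.
Step 2: q^n = 4^8 = 65536.
Step 3: Hamming bound ⌊q^n / V_q(n,t)⌋ = ⌊65536/1789⌋ = 36.
Step 4: Compare |C| = 45 to 36: violated.
The claimed |C| lies above the Hamming bound, so no 4-ary code of length 8 with d ≥ 7 can have 45 codewords.


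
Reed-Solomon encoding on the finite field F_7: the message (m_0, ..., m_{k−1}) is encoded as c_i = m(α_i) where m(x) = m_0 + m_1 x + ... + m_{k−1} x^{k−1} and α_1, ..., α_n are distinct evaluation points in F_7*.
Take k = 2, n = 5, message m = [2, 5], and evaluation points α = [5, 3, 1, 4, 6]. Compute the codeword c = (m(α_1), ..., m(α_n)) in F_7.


c = [6, 3, 0, 1, 4]

Message polynomial: m(x) = 2 + 5·x (mod 7).
For each evaluation point α_i, compute m(α_i) mod 7:
  α_1 = 5: Horner steps 5 → 6, so m(5) = 6.
  α_2 = 3: Horner steps 5 → 3, so m(3) = 3.
  α_3 = 1: Horner steps 5 → 0, so m(1) = 0.
  α_4 = 4: Horner steps 5 → 1, so m(4) = 1.
  α_5 = 6: Horner steps 5 → 4, so m(6) = 4.
Codeword c = [6, 3, 0, 1, 4] ∈ F_7^5.


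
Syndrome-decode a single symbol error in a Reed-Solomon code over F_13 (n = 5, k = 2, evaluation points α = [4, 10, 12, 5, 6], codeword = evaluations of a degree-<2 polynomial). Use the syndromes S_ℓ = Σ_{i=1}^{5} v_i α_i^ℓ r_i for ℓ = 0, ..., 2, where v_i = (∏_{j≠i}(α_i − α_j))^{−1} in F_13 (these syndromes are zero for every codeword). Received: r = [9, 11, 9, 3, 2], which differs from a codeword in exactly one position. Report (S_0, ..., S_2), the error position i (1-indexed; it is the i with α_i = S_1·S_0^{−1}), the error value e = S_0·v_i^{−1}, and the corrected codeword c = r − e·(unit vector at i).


S = (1, 4, 3), error at position 1, error magnitude e = 5, c = [4, 11, 9, 3, 2].

Step 1: column multipliers v_i = (∏_{j≠i}(α_i − α_j))^{−1} mod 13.
  i = 1 (α = 4): (4−10)(4−12)(4−5)(4−6) = (−6)·(−8)·(−1)·(−2) = 96 ≡ 5, so v_1 = 5^{−1} = 8 (mod 13).
  i = 2 (α = 10): (10−4)(10−12)(10−5)(10−6) = 6·(−2)·5·4 = −240 ≡ 7, so v_2 = 7^{−1} = 2 (mod 13).
  i = 3 (α = 12): (12−4)(12−10)(12−5)(12−6) = 8·2·7·6 = 672 ≡ 9, so v_3 = 9^{−1} = 3 (mod 13).
  i = 4 (α = 5): (5−4)(5−10)(5−12)(5−6) = 1·(−5)·(−7)·(−1) = −35 ≡ 4, so v_4 = 4^{−1} = 10 (mod 13).
  i = 5 (α = 6): (6−4)(6−10)(6−12)(6−5) = 2·(−4)·(−6)·1 = 48 ≡ 9, so v_5 = 9^{−1} = 3 (mod 13).
  v = [8, 2, 3, 10, 3].
Step 2: syndromes of r = [9, 11, 9, 3, 2] (all sums mod 13).
  S_0 = Σ v_i r_i = 8·9 + 2·11 + 3·9 + 10·3 + 3·2 = 157 ≡ 1.
  S_1 = Σ v_i α_i r_i = 8·4·9 + 2·10·11 + 3·12·9 + 10·5·3 + 3·6·2 = 1018 ≡ 4.
  α_i^2 mod 13 = [3, 9, 1, 12, 10].
  S_2 = Σ v_i α_i^2 r_i = 8·3·9 + 2·9·11 + 3·1·9 + 10·12·3 + 3·10·2 = 861 ≡ 3.
  S = (1, 4, 3) ≠ 0, so r is not a codeword (an error is present).
Step 3: locate the error. For a single error e at position i, S_ℓ = v_i·e·α_i^ℓ, so α_err = S_1/S_0.
  S_0^{−1} = 1^{−1} = 1 (mod 13), so α_err = 4·1 = 4 ≡ 4 = α_1. Error position i = 1.
  Consistency check: S_2/S_1 = 3·10 = 30 ≡ 4 = α_err ✓ (single-error assumption holds).
Step 4: error magnitude e = S_0/v_1 = S_0·∏_{j≠1}(α_1 − α_j) = 1·5 = 5 ≡ 5 (mod 13).
Step 5: correct position 1: c_1 = r_1 − e = 9 − 5 ≡ 4 (mod 13). Hence c = [4, 11, 9, 3, 2].
  Check: interpolating c through the α_i gives m(x) = 8 + 12·x (degree < 2) with m(α_i) = c_i for every i, so c is indeed a codeword.
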